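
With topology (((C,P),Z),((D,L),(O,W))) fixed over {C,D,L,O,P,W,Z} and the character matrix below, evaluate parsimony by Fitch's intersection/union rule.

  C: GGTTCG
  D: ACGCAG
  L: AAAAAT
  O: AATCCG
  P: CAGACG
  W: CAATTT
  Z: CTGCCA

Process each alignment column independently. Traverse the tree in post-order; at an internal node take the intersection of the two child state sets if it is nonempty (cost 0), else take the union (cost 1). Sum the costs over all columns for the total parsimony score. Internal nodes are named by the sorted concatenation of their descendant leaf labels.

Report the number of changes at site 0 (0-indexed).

site 0, node CP: C={G} ∪ P={C} → {C,G} (+1)
site 0, node CPZ: CP={C,G} ∩ Z={C} → {C} (+0)
site 0, node DL: D={A} ∩ L={A} → {A} (+0)
site 0, node OW: O={A} ∪ W={C} → {A,C} (+1)
site 0, node DLOW: DL={A} ∩ OW={A,C} → {A} (+0)
site 0, node CDLOPWZ: CPZ={C} ∪ DLOW={A} → {A,C} (+1)
site 1, node CP: C={G} ∪ P={A} → {A,G} (+1)
site 1, node CPZ: CP={A,G} ∪ Z={T} → {A,G,T} (+1)
site 1, node DL: D={C} ∪ L={A} → {A,C} (+1)
site 1, node OW: O={A} ∩ W={A} → {A} (+0)
site 1, node DLOW: DL={A,C} ∩ OW={A} → {A} (+0)
site 1, node CDLOPWZ: CPZ={A,G,T} ∩ DLOW={A} → {A} (+0)
site 2, node CP: C={T} ∪ P={G} → {G,T} (+1)
site 2, node CPZ: CP={G,T} ∩ Z={G} → {G} (+0)
site 2, node DL: D={G} ∪ L={A} → {A,G} (+1)
site 2, node OW: O={T} ∪ W={A} → {A,T} (+1)
site 2, node DLOW: DL={A,G} ∩ OW={A,T} → {A} (+0)
site 2, node CDLOPWZ: CPZ={G} ∪ DLOW={A} → {A,G} (+1)
site 3, node CP: C={T} ∪ P={A} → {A,T} (+1)
site 3, node CPZ: CP={A,T} ∪ Z={C} → {A,C,T} (+1)
site 3, node DL: D={C} ∪ L={A} → {A,C} (+1)
site 3, node OW: O={C} ∪ W={T} → {C,T} (+1)
site 3, node DLOW: DL={A,C} ∩ OW={C,T} → {C} (+0)
site 3, node CDLOPWZ: CPZ={A,C,T} ∩ DLOW={C} → {C} (+0)
site 4, node CP: C={C} ∩ P={C} → {C} (+0)
site 4, node CPZ: CP={C} ∩ Z={C} → {C} (+0)
site 4, node DL: D={A} ∩ L={A} → {A} (+0)
site 4, node OW: O={C} ∪ W={T} → {C,T} (+1)
site 4, node DLOW: DL={A} ∪ OW={C,T} → {A,C,T} (+1)
site 4, node CDLOPWZ: CPZ={C} ∩ DLOW={A,C,T} → {C} (+0)
site 5, node CP: C={G} ∩ P={G} → {G} (+0)
site 5, node CPZ: CP={G} ∪ Z={A} → {A,G} (+1)
site 5, node DL: D={G} ∪ L={T} → {G,T} (+1)
site 5, node OW: O={G} ∪ W={T} → {G,T} (+1)
site 5, node DLOW: DL={G,T} ∩ OW={G,T} → {G,T} (+0)
site 5, node CDLOPWZ: CPZ={A,G} ∩ DLOW={G,T} → {G} (+0)
per-site changes: [3, 3, 4, 4, 2, 3]; total = 19

3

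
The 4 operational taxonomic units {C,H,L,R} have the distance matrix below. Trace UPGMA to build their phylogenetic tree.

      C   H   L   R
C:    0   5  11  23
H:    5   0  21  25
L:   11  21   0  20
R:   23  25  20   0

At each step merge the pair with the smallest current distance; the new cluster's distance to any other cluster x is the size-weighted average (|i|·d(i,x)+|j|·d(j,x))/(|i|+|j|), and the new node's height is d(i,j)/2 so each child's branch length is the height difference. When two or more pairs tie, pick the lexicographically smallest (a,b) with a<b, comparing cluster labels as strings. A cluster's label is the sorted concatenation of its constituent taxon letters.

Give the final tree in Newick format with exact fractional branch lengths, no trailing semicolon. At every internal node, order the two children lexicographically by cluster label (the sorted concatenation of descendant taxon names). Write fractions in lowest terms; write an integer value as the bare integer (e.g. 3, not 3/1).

1. join C+H (d=5) ⇒ CH; edges |C|=5/2, |H|=5/2
  updated: d(CH,L)=16, d(CH,R)=24
2. join CH+L (d=16) ⇒ CHL; edges |CH|=11/2, |L|=8
  updated: d(CHL,R)=68/3
3. join CHL+R (d=68/3) ⇒ CHLR; edges |CHL|=10/3, |R|=34/3
final tree: (((C:5/2,H:5/2):11/2,L:8):10/3,R:34/3)
total length: 199/6

(((C:5/2,H:5/2):11/2,L:8):10/3,R:34/3)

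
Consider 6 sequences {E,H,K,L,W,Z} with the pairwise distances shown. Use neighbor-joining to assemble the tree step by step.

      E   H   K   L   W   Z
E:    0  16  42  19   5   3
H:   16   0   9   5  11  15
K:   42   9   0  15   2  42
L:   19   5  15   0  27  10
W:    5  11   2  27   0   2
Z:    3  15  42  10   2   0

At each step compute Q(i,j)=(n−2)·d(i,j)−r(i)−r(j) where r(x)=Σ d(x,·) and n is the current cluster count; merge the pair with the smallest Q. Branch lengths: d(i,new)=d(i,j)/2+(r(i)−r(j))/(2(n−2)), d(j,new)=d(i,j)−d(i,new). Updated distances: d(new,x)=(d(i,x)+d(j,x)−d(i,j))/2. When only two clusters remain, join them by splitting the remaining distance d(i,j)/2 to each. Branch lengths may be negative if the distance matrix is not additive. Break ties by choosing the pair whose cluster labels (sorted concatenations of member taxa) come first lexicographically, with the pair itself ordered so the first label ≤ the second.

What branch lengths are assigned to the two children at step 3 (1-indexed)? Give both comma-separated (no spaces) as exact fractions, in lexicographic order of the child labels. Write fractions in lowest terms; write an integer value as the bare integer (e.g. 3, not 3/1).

step 1: merge (K,W) at d=2, Q=-149; branch lengths K→71/8, W→-55/8; new cluster KW
  updated: d(E,KW)=45/2, d(H,KW)=9, d(KW,L)=20, d(KW,Z)=21
step 2: merge (E,Z) at d=3, Q=-201/2; branch lengths E→41/12, Z→-5/12; new cluster EZ
  updated: d(EZ,H)=14, d(EZ,KW)=81/4, d(EZ,L)=13
step 3: merge (EZ,L) at d=13, Q=-237/4; branch lengths EZ→141/16, L→67/16; new cluster ELZ
  updated: d(ELZ,H)=3, d(ELZ,KW)=109/8
step 4: merge (ELZ,H) at d=3, Q=-205/8; branch lengths ELZ→61/16, H→-13/16; new cluster EHLZ
  updated: d(EHLZ,KW)=157/16
step 5: merge (EHLZ,KW) at d=157/16; branch lengths EHLZ→157/32, KW→157/32; new cluster EHKLWZ
final tree: ((((E:41/12,Z:-5/12):141/16,L:67/16):61/16,H:-13/16):157/32,(K:71/8,W:-55/8):157/32)
total length: 493/16

141/16,67/16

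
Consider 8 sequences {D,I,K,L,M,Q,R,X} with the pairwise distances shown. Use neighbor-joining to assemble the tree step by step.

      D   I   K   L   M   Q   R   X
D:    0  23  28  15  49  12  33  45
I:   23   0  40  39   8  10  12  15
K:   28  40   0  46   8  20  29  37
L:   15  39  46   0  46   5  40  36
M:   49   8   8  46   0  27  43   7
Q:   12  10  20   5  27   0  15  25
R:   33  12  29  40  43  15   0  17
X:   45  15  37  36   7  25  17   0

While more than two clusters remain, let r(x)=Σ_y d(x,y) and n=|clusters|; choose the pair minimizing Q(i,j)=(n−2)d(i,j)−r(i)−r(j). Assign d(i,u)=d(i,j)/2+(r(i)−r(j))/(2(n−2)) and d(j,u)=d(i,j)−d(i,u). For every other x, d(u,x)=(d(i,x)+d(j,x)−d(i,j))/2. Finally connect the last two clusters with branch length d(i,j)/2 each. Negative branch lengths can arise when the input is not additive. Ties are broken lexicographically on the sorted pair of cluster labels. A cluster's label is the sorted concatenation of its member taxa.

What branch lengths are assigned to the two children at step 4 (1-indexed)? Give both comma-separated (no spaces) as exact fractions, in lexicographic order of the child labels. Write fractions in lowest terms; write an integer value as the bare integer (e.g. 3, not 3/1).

iteration 1: select K,M (d=8, Q=-348); attach at lengths (17/3, 7/3); label the merged cluster KM
  updated: d(D,KM)=69/2, d(I,KM)=20, d(KM,L)=42, d(KM,Q)=39/2, d(KM,R)=32, d(KM,X)=18
iteration 2: select D,L (d=15, Q=-529/2); attach at lengths (121/20, 179/20); label the merged cluster DL
  updated: d(DL,I)=47/2, d(DL,KM)=123/4, d(DL,Q)=1, d(DL,R)=29, d(DL,X)=33
iteration 3: select DL,Q (d=1, Q=-735/4); attach at lengths (203/32, -171/32); label the merged cluster DLQ
  updated: d(DLQ,I)=65/4, d(DLQ,KM)=197/8, d(DLQ,R)=43/2, d(DLQ,X)=57/2
iteration 4: select KM,X (d=18, Q=-953/8); attach at lengths (187/16, 101/16); label the merged cluster KMX
  updated: d(DLQ,KMX)=281/16, d(I,KMX)=17/2, d(KMX,R)=31/2
iteration 5: select DLQ,KMX (d=281/16, Q=-247/4); attach at lengths (391/32, 171/32); label the merged cluster DKLMQX
  updated: d(DKLMQX,I)=115/32, d(DKLMQX,R)=311/32
iteration 6: select DKLMQX,I (d=115/32, Q=-405/16); attach at lengths (21/32, 47/16); label the merged cluster DIKLMQX
  updated: d(DIKLMQX,R)=145/16
iteration 7: select DIKLMQX,R (d=145/16); attach at lengths (145/32, 145/32); label the merged cluster DIKLMQRX
final tree: (((((D:121/20,L:179/20):203/32,Q:-171/32):391/32,((K:17/3,M:7/3):187/16,X:101/16):171/32):21/32,I:47/16):145/32,R:145/32)
total length: 2311/32

187/16,101/16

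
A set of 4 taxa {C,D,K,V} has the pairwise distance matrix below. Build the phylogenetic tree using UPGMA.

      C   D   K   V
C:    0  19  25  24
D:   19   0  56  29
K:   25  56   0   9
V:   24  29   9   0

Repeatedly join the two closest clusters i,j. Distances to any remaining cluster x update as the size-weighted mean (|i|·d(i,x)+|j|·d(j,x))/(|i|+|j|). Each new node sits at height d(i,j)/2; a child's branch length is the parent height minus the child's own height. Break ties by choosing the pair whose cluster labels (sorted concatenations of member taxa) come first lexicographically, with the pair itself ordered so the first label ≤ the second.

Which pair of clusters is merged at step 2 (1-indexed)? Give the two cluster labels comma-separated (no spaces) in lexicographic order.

C,D

1. join K+V (d=9) ⇒ KV; edges |K|=9/2, |V|=9/2
  updated: d(C,KV)=49/2, d(D,KV)=85/2
2. join C+D (d=19) ⇒ CD; edges |C|=19/2, |D|=19/2
  updated: d(CD,KV)=67/2
3. join CD+KV (d=67/2) ⇒ CDKV; edges |CD|=29/4, |KV|=49/4
final tree: ((C:19/2,D:19/2):29/4,(K:9/2,V:9/2):49/4)
total length: 95/2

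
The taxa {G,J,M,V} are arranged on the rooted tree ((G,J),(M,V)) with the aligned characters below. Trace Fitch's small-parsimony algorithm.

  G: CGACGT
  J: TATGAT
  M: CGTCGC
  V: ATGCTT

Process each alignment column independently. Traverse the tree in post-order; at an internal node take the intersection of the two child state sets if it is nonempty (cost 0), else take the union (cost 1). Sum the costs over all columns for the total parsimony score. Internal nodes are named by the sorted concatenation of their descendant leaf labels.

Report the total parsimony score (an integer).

10

[col 0] GJ: children G:{C}, J:{T} ∪→ {C,T}; cost 1
[col 0] MV: children M:{C}, V:{A} ∪→ {A,C}; cost 1
[col 0] GJMV: children GJ:{C,T}, MV:{A,C} ∩→ {C}; cost 0
[col 1] GJ: children G:{G}, J:{A} ∪→ {A,G}; cost 1
[col 1] MV: children M:{G}, V:{T} ∪→ {G,T}; cost 1
[col 1] GJMV: children GJ:{A,G}, MV:{G,T} ∩→ {G}; cost 0
[col 2] GJ: children G:{A}, J:{T} ∪→ {A,T}; cost 1
[col 2] MV: children M:{T}, V:{G} ∪→ {G,T}; cost 1
[col 2] GJMV: children GJ:{A,T}, MV:{G,T} ∩→ {T}; cost 0
[col 3] GJ: children G:{C}, J:{G} ∪→ {C,G}; cost 1
[col 3] MV: children M:{C}, V:{C} ∩→ {C}; cost 0
[col 3] GJMV: children GJ:{C,G}, MV:{C} ∩→ {C}; cost 0
[col 4] GJ: children G:{G}, J:{A} ∪→ {A,G}; cost 1
[col 4] MV: children M:{G}, V:{T} ∪→ {G,T}; cost 1
[col 4] GJMV: children GJ:{A,G}, MV:{G,T} ∩→ {G}; cost 0
[col 5] GJ: children G:{T}, J:{T} ∩→ {T}; cost 0
[col 5] MV: children M:{C}, V:{T} ∪→ {C,T}; cost 1
[col 5] GJMV: children GJ:{T}, MV:{C,T} ∩→ {T}; cost 0
per-site changes: [2, 2, 2, 1, 2, 1]; total = 10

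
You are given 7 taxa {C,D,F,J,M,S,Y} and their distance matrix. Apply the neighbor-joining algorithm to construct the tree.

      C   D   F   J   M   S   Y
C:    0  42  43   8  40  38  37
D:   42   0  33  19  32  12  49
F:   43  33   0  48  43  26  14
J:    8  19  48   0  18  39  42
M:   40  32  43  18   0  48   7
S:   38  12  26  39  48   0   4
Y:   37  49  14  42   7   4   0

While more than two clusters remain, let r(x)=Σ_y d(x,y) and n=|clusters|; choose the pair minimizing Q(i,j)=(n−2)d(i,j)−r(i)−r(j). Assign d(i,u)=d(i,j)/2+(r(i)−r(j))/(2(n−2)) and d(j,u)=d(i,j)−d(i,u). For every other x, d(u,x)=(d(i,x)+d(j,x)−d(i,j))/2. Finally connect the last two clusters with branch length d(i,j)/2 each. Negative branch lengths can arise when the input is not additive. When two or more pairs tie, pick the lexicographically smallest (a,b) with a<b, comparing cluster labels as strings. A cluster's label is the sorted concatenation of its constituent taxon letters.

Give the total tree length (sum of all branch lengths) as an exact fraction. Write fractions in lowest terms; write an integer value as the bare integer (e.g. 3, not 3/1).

step 1: merge (C,J) at d=8, Q=-342; branch lengths C→37/5, J→3/5; new cluster CJ
  updated: d(CJ,D)=53/2, d(CJ,F)=83/2, d(CJ,M)=25, d(CJ,S)=69/2, d(CJ,Y)=71/2
step 2: merge (M,Y) at d=7, Q=-473/2; branch lengths M→147/16, Y→-35/16; new cluster MY
  updated: d(CJ,MY)=107/4, d(D,MY)=37, d(F,MY)=25, d(MY,S)=45/2
step 3: merge (D,S) at d=12, Q=-335/2; branch lengths D→33/4, S→15/4; new cluster DS
  updated: d(CJ,DS)=49/2, d(DS,F)=47/2, d(DS,MY)=95/4
step 4: merge (CJ,DS) at d=49/2, Q=-231/2; branch lengths CJ→35/2, DS→7; new cluster CDJS
  updated: d(CDJS,F)=81/4, d(CDJS,MY)=13
step 5: merge (CDJS,F) at d=81/4, Q=-233/4; branch lengths CDJS→33/8, F→129/8; new cluster CDFJS
  updated: d(CDFJS,MY)=71/8
step 6: merge (CDFJS,MY) at d=71/8; branch lengths CDFJS→71/16, MY→71/16; new cluster CDFJMSY
final tree: ((((C:37/5,J:3/5):35/2,(D:33/4,S:15/4):7):33/8,F:129/8):71/16,(M:147/16,Y:-35/16):71/16)
total length: 645/8

645/8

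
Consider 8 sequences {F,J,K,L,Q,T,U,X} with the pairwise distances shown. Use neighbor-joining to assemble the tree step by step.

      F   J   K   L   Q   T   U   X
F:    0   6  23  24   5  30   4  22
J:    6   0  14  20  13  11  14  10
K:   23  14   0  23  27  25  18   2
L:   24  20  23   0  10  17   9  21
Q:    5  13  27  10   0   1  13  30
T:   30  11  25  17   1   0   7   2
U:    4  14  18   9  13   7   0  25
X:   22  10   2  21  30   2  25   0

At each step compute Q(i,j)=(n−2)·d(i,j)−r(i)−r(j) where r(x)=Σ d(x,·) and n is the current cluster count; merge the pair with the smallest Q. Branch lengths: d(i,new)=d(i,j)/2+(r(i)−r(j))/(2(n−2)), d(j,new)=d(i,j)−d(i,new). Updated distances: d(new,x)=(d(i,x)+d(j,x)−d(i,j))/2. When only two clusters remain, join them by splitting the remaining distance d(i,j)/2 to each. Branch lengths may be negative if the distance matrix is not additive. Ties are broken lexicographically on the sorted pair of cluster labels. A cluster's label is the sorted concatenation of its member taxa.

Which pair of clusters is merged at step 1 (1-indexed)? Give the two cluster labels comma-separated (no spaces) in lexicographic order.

step 1: merge (K,X) at d=2, Q=-232; branch lengths K→8/3, X→-2/3; new cluster KX
  updated: d(F,KX)=43/2, d(J,KX)=11, d(KX,L)=21, d(KX,Q)=55/2, d(KX,T)=25/2, d(KX,U)=41/2
step 2: merge (Q,T) at d=1, Q=-143; branch lengths Q→-2/5, T→7/5; new cluster QT
  updated: d(F,QT)=17, d(J,QT)=23/2, d(KX,QT)=39/2, d(L,QT)=13, d(QT,U)=19/2
step 3: merge (F,U) at d=4, Q=-227/2; branch lengths F→63/16, U→1/16; new cluster FU
  updated: d(FU,J)=8, d(FU,KX)=19, d(FU,L)=29/2, d(FU,QT)=45/4
step 4: merge (J,KX) at d=11, Q=-88; branch lengths J→13/6, KX→53/6; new cluster JKX
  updated: d(FU,JKX)=8, d(JKX,L)=15, d(JKX,QT)=10
step 5: merge (FU,JKX) at d=8, Q=-203/4; branch lengths FU→67/16, JKX→61/16; new cluster FJKUX
  updated: d(FJKUX,L)=43/4, d(FJKUX,QT)=53/8
step 6: merge (FJKUX,L) at d=43/4, Q=-243/8; branch lengths FJKUX→35/16, L→137/16; new cluster FJKLUX
  updated: d(FJKLUX,QT)=71/16
step 7: merge (FJKLUX,QT) at d=71/16; branch lengths FJKLUX→71/32, QT→71/32; new cluster FJKLQTUX
final tree: ((((F:63/16,U:1/16):67/16,(J:13/6,(K:8/3,X:-2/3):53/6):61/16):35/16,L:137/16):71/32,(Q:-2/5,T:7/5):71/32)
total length: 659/16

K,X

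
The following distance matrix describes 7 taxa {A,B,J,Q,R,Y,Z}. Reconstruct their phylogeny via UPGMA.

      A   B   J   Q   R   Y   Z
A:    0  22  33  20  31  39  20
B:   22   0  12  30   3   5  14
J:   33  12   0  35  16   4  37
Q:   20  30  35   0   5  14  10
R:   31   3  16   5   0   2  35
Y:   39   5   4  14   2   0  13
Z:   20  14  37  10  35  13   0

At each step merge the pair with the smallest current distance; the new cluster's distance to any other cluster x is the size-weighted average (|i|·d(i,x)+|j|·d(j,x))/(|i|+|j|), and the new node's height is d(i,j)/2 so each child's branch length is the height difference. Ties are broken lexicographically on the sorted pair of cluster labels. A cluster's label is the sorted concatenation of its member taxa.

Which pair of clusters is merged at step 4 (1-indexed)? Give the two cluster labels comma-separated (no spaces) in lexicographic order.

BRY,J

step 1: merge (R,Y) at d=2; branch lengths R→1, Y→1; new cluster RY
  updated: d(A,RY)=35, d(B,RY)=4, d(J,RY)=10, d(Q,RY)=19/2, d(RY,Z)=24
step 2: merge (B,RY) at d=4; branch lengths B→2, RY→1; new cluster BRY
  updated: d(A,BRY)=92/3, d(BRY,J)=32/3, d(BRY,Q)=49/3, d(BRY,Z)=62/3
step 3: merge (Q,Z) at d=10; branch lengths Q→5, Z→5; new cluster QZ
  updated: d(A,QZ)=20, d(BRY,QZ)=37/2, d(J,QZ)=36
step 4: merge (BRY,J) at d=32/3; branch lengths BRY→10/3, J→16/3; new cluster BJRY
  updated: d(A,BJRY)=125/4, d(BJRY,QZ)=183/8
step 5: merge (A,QZ) at d=20; branch lengths A→10, QZ→5; new cluster AQZ
  updated: d(AQZ,BJRY)=77/3
step 6: merge (AQZ,BJRY) at d=77/3; branch lengths AQZ→17/6, BJRY→15/2; new cluster ABJQRYZ
final tree: ((A:10,(Q:5,Z:5):5):17/6,((B:2,(R:1,Y:1):1):10/3,J:16/3):15/2)
total length: 49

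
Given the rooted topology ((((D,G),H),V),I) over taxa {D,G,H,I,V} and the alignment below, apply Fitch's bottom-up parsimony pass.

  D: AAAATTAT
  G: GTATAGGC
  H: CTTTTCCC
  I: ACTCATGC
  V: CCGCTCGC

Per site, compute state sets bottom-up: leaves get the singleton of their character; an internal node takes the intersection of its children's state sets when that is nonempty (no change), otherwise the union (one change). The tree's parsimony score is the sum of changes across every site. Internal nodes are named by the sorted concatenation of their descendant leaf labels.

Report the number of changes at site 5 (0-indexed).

3

DG@0: {A} ∪ {G} = {A,G} (union, +1)
DGH@0: {A,G} ∪ {C} = {A,C,G} (union, +1)
DGHV@0: {A,C,G} ∩ {C} = {C} (intersection, +0)
DGHIV@0: {C} ∪ {A} = {A,C} (union, +1)
DG@1: {A} ∪ {T} = {A,T} (union, +1)
DGH@1: {A,T} ∩ {T} = {T} (intersection, +0)
DGHV@1: {T} ∪ {C} = {C,T} (union, +1)
DGHIV@1: {C,T} ∩ {C} = {C} (intersection, +0)
DG@2: {A} ∩ {A} = {A} (intersection, +0)
DGH@2: {A} ∪ {T} = {A,T} (union, +1)
DGHV@2: {A,T} ∪ {G} = {A,G,T} (union, +1)
DGHIV@2: {A,G,T} ∩ {T} = {T} (intersection, +0)
DG@3: {A} ∪ {T} = {A,T} (union, +1)
DGH@3: {A,T} ∩ {T} = {T} (intersection, +0)
DGHV@3: {T} ∪ {C} = {C,T} (union, +1)
DGHIV@3: {C,T} ∩ {C} = {C} (intersection, +0)
DG@4: {T} ∪ {A} = {A,T} (union, +1)
DGH@4: {A,T} ∩ {T} = {T} (intersection, +0)
DGHV@4: {T} ∩ {T} = {T} (intersection, +0)
DGHIV@4: {T} ∪ {A} = {A,T} (union, +1)
DG@5: {T} ∪ {G} = {G,T} (union, +1)
DGH@5: {G,T} ∪ {C} = {C,G,T} (union, +1)
DGHV@5: {C,G,T} ∩ {C} = {C} (intersection, +0)
DGHIV@5: {C} ∪ {T} = {C,T} (union, +1)
DG@6: {A} ∪ {G} = {A,G} (union, +1)
DGH@6: {A,G} ∪ {C} = {A,C,G} (union, +1)
DGHV@6: {A,C,G} ∩ {G} = {G} (intersection, +0)
DGHIV@6: {G} ∩ {G} = {G} (intersection, +0)
DG@7: {T} ∪ {C} = {C,T} (union, +1)
DGH@7: {C,T} ∩ {C} = {C} (intersection, +0)
DGHV@7: {C} ∩ {C} = {C} (intersection, +0)
DGHIV@7: {C} ∩ {C} = {C} (intersection, +0)
per-site changes: [3, 2, 2, 2, 2, 3, 2, 1]; total = 17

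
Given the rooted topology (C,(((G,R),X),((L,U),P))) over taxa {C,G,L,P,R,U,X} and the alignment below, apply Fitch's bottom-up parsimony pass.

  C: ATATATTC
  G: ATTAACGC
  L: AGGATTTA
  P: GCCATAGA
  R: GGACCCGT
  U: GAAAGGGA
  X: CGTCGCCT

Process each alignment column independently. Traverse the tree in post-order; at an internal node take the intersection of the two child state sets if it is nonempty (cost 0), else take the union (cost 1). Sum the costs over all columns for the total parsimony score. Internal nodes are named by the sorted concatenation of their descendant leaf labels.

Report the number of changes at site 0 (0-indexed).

GR@0: {A} ∪ {G} = {A,G} (union, +1)
GRX@0: {A,G} ∪ {C} = {A,C,G} (union, +1)
LU@0: {A} ∪ {G} = {A,G} (union, +1)
LPU@0: {A,G} ∩ {G} = {G} (intersection, +0)
GLPRUX@0: {A,C,G} ∩ {G} = {G} (intersection, +0)
CGLPRUX@0: {A} ∪ {G} = {A,G} (union, +1)
GR@1: {T} ∪ {G} = {G,T} (union, +1)
GRX@1: {G,T} ∩ {G} = {G} (intersection, +0)
LU@1: {G} ∪ {A} = {A,G} (union, +1)
LPU@1: {A,G} ∪ {C} = {A,C,G} (union, +1)
GLPRUX@1: {G} ∩ {A,C,G} = {G} (intersection, +0)
CGLPRUX@1: {T} ∪ {G} = {G,T} (union, +1)
GR@2: {T} ∪ {A} = {A,T} (union, +1)
GRX@2: {A,T} ∩ {T} = {T} (intersection, +0)
LU@2: {G} ∪ {A} = {A,G} (union, +1)
LPU@2: {A,G} ∪ {C} = {A,C,G} (union, +1)
GLPRUX@2: {T} ∪ {A,C,G} = {A,C,G,T} (union, +1)
CGLPRUX@2: {A} ∩ {A,C,G,T} = {A} (intersection, +0)
GR@3: {A} ∪ {C} = {A,C} (union, +1)
GRX@3: {A,C} ∩ {C} = {C} (intersection, +0)
LU@3: {A} ∩ {A} = {A} (intersection, +0)
LPU@3: {A} ∩ {A} = {A} (intersection, +0)
GLPRUX@3: {C} ∪ {A} = {A,C} (union, +1)
CGLPRUX@3: {T} ∪ {A,C} = {A,C,T} (union, +1)
GR@4: {A} ∪ {C} = {A,C} (union, +1)
GRX@4: {A,C} ∪ {G} = {A,C,G} (union, +1)
LU@4: {T} ∪ {G} = {G,T} (union, +1)
LPU@4: {G,T} ∩ {T} = {T} (intersection, +0)
GLPRUX@4: {A,C,G} ∪ {T} = {A,C,G,T} (union, +1)
CGLPRUX@4: {A} ∩ {A,C,G,T} = {A} (intersection, +0)
GR@5: {C} ∩ {C} = {C} (intersection, +0)
GRX@5: {C} ∩ {C} = {C} (intersection, +0)
LU@5: {T} ∪ {G} = {G,T} (union, +1)
LPU@5: {G,T} ∪ {A} = {A,G,T} (union, +1)
GLPRUX@5: {C} ∪ {A,G,T} = {A,C,G,T} (union, +1)
CGLPRUX@5: {T} ∩ {A,C,G,T} = {T} (intersection, +0)
GR@6: {G} ∩ {G} = {G} (intersection, +0)
GRX@6: {G} ∪ {C} = {C,G} (union, +1)
LU@6: {T} ∪ {G} = {G,T} (union, +1)
LPU@6: {G,T} ∩ {G} = {G} (intersection, +0)
GLPRUX@6: {C,G} ∩ {G} = {G} (intersection, +0)
CGLPRUX@6: {T} ∪ {G} = {G,T} (union, +1)
GR@7: {C} ∪ {T} = {C,T} (union, +1)
GRX@7: {C,T} ∩ {T} = {T} (intersection, +0)
LU@7: {A} ∩ {A} = {A} (intersection, +0)
LPU@7: {A} ∩ {A} = {A} (intersection, +0)
GLPRUX@7: {T} ∪ {A} = {A,T} (union, +1)
CGLPRUX@7: {C} ∪ {A,T} = {A,C,T} (union, +1)
per-site changes: [4, 4, 4, 3, 4, 3, 3, 3]; total = 28

4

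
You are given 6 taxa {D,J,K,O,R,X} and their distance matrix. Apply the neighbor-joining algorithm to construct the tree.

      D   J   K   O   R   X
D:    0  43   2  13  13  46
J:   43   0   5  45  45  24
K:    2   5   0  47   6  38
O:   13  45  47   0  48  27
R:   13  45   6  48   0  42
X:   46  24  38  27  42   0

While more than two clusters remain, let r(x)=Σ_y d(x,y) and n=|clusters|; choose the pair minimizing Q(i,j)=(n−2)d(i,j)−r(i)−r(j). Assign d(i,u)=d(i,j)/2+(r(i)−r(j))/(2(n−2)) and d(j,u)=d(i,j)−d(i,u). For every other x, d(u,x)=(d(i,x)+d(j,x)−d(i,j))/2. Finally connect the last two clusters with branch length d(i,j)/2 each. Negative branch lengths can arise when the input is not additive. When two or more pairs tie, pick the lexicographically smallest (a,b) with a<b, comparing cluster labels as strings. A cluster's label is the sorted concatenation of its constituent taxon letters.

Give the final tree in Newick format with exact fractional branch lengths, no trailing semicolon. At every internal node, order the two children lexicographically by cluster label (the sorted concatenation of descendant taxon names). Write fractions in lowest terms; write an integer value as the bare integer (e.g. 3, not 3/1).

iteration 1: select O,X (d=27, Q=-249); attach at lengths (111/8, 105/8); label the merged cluster OX
  updated: d(D,OX)=16, d(J,OX)=21, d(K,OX)=29, d(OX,R)=63/2
iteration 2: select J,OX (d=21, Q=-297/2); attach at lengths (53/4, 31/4); label the merged cluster JOX
  updated: d(D,JOX)=19, d(JOX,K)=13/2, d(JOX,R)=111/4
iteration 3: select D,R (d=13, Q=-219/4); attach at lengths (53/16, 155/16); label the merged cluster DR
  updated: d(DR,JOX)=135/8, d(DR,K)=-5/2
iteration 4: select DR,JOX (d=135/8, Q=-167/8); attach at lengths (63/16, 207/16); label the merged cluster DJORX
  updated: d(DJORX,K)=-103/16
iteration 5: select DJORX,K (d=-103/16); attach at lengths (-103/32, -103/32); label the merged cluster DJKORX
final tree: (((D:53/16,R:155/16):63/16,(J:53/4,(O:111/8,X:105/8):31/4):207/16):-103/32,K:-103/32)
total length: 1143/16

(((D:53/16,R:155/16):63/16,(J:53/4,(O:111/8,X:105/8):31/4):207/16):-103/32,K:-103/32)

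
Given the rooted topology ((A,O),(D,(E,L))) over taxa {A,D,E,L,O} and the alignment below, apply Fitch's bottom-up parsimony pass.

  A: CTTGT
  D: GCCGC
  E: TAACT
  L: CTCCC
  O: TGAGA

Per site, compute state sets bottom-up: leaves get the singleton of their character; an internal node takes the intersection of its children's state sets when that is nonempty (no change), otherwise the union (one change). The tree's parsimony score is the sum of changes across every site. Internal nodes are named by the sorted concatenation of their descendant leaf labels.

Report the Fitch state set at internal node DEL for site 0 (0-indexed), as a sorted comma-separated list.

AO@0: {C} ∪ {T} = {C,T} (union, +1)
EL@0: {T} ∪ {C} = {C,T} (union, +1)
DEL@0: {G} ∪ {C,T} = {C,G,T} (union, +1)
ADELO@0: {C,T} ∩ {C,G,T} = {C,T} (intersection, +0)
AO@1: {T} ∪ {G} = {G,T} (union, +1)
EL@1: {A} ∪ {T} = {A,T} (union, +1)
DEL@1: {C} ∪ {A,T} = {A,C,T} (union, +1)
ADELO@1: {G,T} ∩ {A,C,T} = {T} (intersection, +0)
AO@2: {T} ∪ {A} = {A,T} (union, +1)
EL@2: {A} ∪ {C} = {A,C} (union, +1)
DEL@2: {C} ∩ {A,C} = {C} (intersection, +0)
ADELO@2: {A,T} ∪ {C} = {A,C,T} (union, +1)
AO@3: {G} ∩ {G} = {G} (intersection, +0)
EL@3: {C} ∩ {C} = {C} (intersection, +0)
DEL@3: {G} ∪ {C} = {C,G} (union, +1)
ADELO@3: {G} ∩ {C,G} = {G} (intersection, +0)
AO@4: {T} ∪ {A} = {A,T} (union, +1)
EL@4: {T} ∪ {C} = {C,T} (union, +1)
DEL@4: {C} ∩ {C,T} = {C} (intersection, +0)
ADELO@4: {A,T} ∪ {C} = {A,C,T} (union, +1)
per-site changes: [3, 3, 3, 1, 3]; total = 13

C,G,T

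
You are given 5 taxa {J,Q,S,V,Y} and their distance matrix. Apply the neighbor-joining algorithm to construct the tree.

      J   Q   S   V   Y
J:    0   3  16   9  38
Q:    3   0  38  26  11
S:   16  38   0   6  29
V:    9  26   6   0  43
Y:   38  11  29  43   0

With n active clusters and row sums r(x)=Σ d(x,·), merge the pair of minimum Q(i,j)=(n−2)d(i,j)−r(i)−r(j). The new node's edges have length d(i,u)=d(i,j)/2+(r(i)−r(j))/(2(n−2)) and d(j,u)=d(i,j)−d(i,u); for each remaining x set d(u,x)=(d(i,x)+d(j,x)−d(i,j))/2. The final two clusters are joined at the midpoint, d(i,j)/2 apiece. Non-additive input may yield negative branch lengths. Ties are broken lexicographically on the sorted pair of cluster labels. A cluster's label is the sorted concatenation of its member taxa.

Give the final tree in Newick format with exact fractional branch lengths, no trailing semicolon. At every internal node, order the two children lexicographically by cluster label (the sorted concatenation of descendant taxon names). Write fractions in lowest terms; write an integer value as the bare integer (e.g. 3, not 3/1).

1. join Q+Y (d=11, Q=-166) ⇒ QY; edges |Q|=-5/3, |Y|=38/3
  updated: d(J,QY)=15, d(QY,S)=28, d(QY,V)=29
2. join J+QY (d=15, Q=-82) ⇒ JQY; edges |J|=-1/2, |QY|=31/2
  updated: d(JQY,S)=29/2, d(JQY,V)=23/2
3. join JQY+S (d=29/2, Q=-32) ⇒ JQSY; edges |JQY|=10, |S|=9/2
  updated: d(JQSY,V)=3/2
4. join JQSY+V (d=3/2) ⇒ JQSVY; edges |JQSY|=3/4, |V|=3/4
final tree: (((J:-1/2,(Q:-5/3,Y:38/3):31/2):10,S:9/2):3/4,V:3/4)
total length: 42

(((J:-1/2,(Q:-5/3,Y:38/3):31/2):10,S:9/2):3/4,V:3/4)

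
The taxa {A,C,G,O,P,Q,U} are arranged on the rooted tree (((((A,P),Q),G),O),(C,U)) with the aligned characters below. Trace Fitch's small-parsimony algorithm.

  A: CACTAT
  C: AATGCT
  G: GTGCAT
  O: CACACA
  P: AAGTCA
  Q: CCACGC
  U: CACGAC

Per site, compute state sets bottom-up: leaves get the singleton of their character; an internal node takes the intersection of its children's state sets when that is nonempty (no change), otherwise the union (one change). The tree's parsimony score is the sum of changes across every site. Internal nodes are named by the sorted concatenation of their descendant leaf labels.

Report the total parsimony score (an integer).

20

[col 0] AP: children A:{C}, P:{A} ∪→ {A,C}; cost 1
[col 0] APQ: children AP:{A,C}, Q:{C} ∩→ {C}; cost 0
[col 0] AGPQ: children APQ:{C}, G:{G} ∪→ {C,G}; cost 1
[col 0] AGOPQ: children AGPQ:{C,G}, O:{C} ∩→ {C}; cost 0
[col 0] CU: children C:{A}, U:{C} ∪→ {A,C}; cost 1
[col 0] ACGOPQU: children AGOPQ:{C}, CU:{A,C} ∩→ {C}; cost 0
[col 1] AP: children A:{A}, P:{A} ∩→ {A}; cost 0
[col 1] APQ: children AP:{A}, Q:{C} ∪→ {A,C}; cost 1
[col 1] AGPQ: children APQ:{A,C}, G:{T} ∪→ {A,C,T}; cost 1
[col 1] AGOPQ: children AGPQ:{A,C,T}, O:{A} ∩→ {A}; cost 0
[col 1] CU: children C:{A}, U:{A} ∩→ {A}; cost 0
[col 1] ACGOPQU: children AGOPQ:{A}, CU:{A} ∩→ {A}; cost 0
[col 2] AP: children A:{C}, P:{G} ∪→ {C,G}; cost 1
[col 2] APQ: children AP:{C,G}, Q:{A} ∪→ {A,C,G}; cost 1
[col 2] AGPQ: children APQ:{A,C,G}, G:{G} ∩→ {G}; cost 0
[col 2] AGOPQ: children AGPQ:{G}, O:{C} ∪→ {C,G}; cost 1
[col 2] CU: children C:{T}, U:{C} ∪→ {C,T}; cost 1
[col 2] ACGOPQU: children AGOPQ:{C,G}, CU:{C,T} ∩→ {C}; cost 0
[col 3] AP: children A:{T}, P:{T} ∩→ {T}; cost 0
[col 3] APQ: children AP:{T}, Q:{C} ∪→ {C,T}; cost 1
[col 3] AGPQ: children APQ:{C,T}, G:{C} ∩→ {C}; cost 0
[col 3] AGOPQ: children AGPQ:{C}, O:{A} ∪→ {A,C}; cost 1
[col 3] CU: children C:{G}, U:{G} ∩→ {G}; cost 0
[col 3] ACGOPQU: children AGOPQ:{A,C}, CU:{G} ∪→ {A,C,G}; cost 1
[col 4] AP: children A:{A}, P:{C} ∪→ {A,C}; cost 1
[col 4] APQ: children AP:{A,C}, Q:{G} ∪→ {A,C,G}; cost 1
[col 4] AGPQ: children APQ:{A,C,G}, G:{A} ∩→ {A}; cost 0
[col 4] AGOPQ: children AGPQ:{A}, O:{C} ∪→ {A,C}; cost 1
[col 4] CU: children C:{C}, U:{A} ∪→ {A,C}; cost 1
[col 4] ACGOPQU: children AGOPQ:{A,C}, CU:{A,C} ∩→ {A,C}; cost 0
[col 5] AP: children A:{T}, P:{A} ∪→ {A,T}; cost 1
[col 5] APQ: children AP:{A,T}, Q:{C} ∪→ {A,C,T}; cost 1
[col 5] AGPQ: children APQ:{A,C,T}, G:{T} ∩→ {T}; cost 0
[col 5] AGOPQ: children AGPQ:{T}, O:{A} ∪→ {A,T}; cost 1
[col 5] CU: children C:{T}, U:{C} ∪→ {C,T}; cost 1
[col 5] ACGOPQU: children AGOPQ:{A,T}, CU:{C,T} ∩→ {T}; cost 0
per-site changes: [3, 2, 4, 3, 4, 4]; total = 20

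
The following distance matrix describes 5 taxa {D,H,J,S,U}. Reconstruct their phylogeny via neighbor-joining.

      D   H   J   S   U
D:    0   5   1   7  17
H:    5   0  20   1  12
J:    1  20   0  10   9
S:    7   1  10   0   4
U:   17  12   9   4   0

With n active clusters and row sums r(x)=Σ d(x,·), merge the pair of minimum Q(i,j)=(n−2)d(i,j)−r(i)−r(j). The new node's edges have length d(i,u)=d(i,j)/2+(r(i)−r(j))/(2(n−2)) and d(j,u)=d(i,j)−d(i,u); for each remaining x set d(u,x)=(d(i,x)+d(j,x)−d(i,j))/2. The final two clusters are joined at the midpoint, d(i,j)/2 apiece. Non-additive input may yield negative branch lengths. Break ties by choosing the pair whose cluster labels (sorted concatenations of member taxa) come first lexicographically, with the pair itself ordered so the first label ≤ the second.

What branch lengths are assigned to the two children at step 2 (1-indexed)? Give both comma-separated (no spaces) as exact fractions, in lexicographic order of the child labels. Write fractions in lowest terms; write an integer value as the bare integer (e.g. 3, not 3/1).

29/4,21/4

1. join D+J (d=1, Q=-67) ⇒ DJ; edges |D|=-7/6, |J|=13/6
  updated: d(DJ,H)=12, d(DJ,S)=8, d(DJ,U)=25/2
2. join DJ+U (d=25/2, Q=-36) ⇒ DJU; edges |DJ|=29/4, |U|=21/4
  updated: d(DJU,H)=23/4, d(DJU,S)=-1/4
3. join DJU+H (d=23/4, Q=-13/2) ⇒ DHJU; edges |DJU|=9/4, |H|=7/2
  updated: d(DHJU,S)=-5/2
4. join DHJU+S (d=-5/2) ⇒ DHJSU; edges |DHJU|=-5/4, |S|=-5/4
final tree: ((((D:-7/6,J:13/6):29/4,U:21/4):9/4,H:7/2):-5/4,S:-5/4)
total length: 67/4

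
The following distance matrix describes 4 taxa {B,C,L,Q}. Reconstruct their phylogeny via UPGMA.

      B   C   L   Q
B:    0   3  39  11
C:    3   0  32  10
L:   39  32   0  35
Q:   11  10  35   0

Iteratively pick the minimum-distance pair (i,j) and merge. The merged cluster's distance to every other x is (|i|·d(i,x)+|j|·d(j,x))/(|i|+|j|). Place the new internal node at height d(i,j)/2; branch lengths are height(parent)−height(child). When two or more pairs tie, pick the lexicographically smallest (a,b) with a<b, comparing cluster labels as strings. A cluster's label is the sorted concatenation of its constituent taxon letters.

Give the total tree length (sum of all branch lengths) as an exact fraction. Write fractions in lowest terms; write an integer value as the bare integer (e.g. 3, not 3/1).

505/12

1. join B+C (d=3) ⇒ BC; edges |B|=3/2, |C|=3/2
  updated: d(BC,L)=71/2, d(BC,Q)=21/2
2. join BC+Q (d=21/2) ⇒ BCQ; edges |BC|=15/4, |Q|=21/4
  updated: d(BCQ,L)=106/3
3. join BCQ+L (d=106/3) ⇒ BCLQ; edges |BCQ|=149/12, |L|=53/3
final tree: (((B:3/2,C:3/2):15/4,Q:21/4):149/12,L:53/3)
total length: 505/12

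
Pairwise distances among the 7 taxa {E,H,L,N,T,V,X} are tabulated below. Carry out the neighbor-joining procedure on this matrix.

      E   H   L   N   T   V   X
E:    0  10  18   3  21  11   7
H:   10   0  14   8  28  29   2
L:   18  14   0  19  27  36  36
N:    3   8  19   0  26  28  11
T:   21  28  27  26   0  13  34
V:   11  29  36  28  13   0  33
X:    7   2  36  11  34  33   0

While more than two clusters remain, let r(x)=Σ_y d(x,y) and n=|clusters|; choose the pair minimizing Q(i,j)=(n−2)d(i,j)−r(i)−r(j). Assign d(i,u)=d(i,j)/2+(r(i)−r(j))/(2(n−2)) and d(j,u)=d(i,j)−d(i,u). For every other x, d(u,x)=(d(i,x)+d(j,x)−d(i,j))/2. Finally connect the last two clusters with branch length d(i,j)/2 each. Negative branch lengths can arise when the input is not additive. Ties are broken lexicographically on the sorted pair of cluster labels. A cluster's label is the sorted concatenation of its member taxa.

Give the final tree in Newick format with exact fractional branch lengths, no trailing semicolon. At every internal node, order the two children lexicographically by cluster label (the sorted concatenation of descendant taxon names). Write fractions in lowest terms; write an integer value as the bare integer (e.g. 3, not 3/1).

iteration 1: select T,V (d=13, Q=-234); attach at lengths (32/5, 33/5); label the merged cluster TV
  updated: d(E,TV)=19/2, d(H,TV)=22, d(L,TV)=25, d(N,TV)=41/2, d(TV,X)=27
iteration 2: select H,X (d=2, Q=-131); attach at lengths (-19/8, 35/8); label the merged cluster HX
  updated: d(E,HX)=15/2, d(HX,L)=24, d(HX,N)=17/2, d(HX,TV)=47/2
iteration 3: select L,TV (d=25, Q=-179/2); attach at lengths (55/4, 45/4); label the merged cluster LTV
  updated: d(E,LTV)=5/4, d(HX,LTV)=45/4, d(LTV,N)=29/4
iteration 4: select E,LTV (d=5/4, Q=-29); attach at lengths (-11/8, 21/8); label the merged cluster ELTV
  updated: d(ELTV,HX)=35/4, d(ELTV,N)=9/2
iteration 5: select ELTV,HX (d=35/4, Q=-87/4); attach at lengths (19/8, 51/8); label the merged cluster EHLTVX
  updated: d(EHLTVX,N)=17/8
iteration 6: select EHLTVX,N (d=17/8); attach at lengths (17/16, 17/16); label the merged cluster EHLNTVX
final tree: (((E:-11/8,(L:55/4,(T:32/5,V:33/5):45/4):21/8):19/8,(H:-19/8,X:35/8):51/8):17/16,N:17/16)
total length: 417/8

(((E:-11/8,(L:55/4,(T:32/5,V:33/5):45/4):21/8):19/8,(H:-19/8,X:35/8):51/8):17/16,N:17/16)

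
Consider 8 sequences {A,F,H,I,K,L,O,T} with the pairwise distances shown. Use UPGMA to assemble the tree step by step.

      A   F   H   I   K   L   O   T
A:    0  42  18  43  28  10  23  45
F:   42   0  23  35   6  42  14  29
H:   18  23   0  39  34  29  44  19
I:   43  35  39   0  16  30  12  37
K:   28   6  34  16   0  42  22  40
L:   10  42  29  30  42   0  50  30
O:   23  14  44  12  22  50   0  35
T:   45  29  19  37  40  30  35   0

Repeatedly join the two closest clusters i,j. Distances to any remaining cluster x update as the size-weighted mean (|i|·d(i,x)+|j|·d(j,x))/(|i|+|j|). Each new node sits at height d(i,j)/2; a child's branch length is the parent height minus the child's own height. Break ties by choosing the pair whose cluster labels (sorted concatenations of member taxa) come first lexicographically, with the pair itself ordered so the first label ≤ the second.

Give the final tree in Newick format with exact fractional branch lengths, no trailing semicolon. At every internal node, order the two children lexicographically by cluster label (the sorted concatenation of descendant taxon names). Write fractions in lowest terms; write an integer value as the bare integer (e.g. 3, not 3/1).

iteration 1: select F,K (d=6); attach at lengths (3, 3); label the merged cluster FK
  updated: d(A,FK)=35, d(FK,H)=57/2, d(FK,I)=51/2, d(FK,L)=42, d(FK,O)=18, d(FK,T)=69/2
iteration 2: select A,L (d=10); attach at lengths (5, 5); label the merged cluster AL
  updated: d(AL,FK)=77/2, d(AL,H)=47/2, d(AL,I)=73/2, d(AL,O)=73/2, d(AL,T)=75/2
iteration 3: select I,O (d=12); attach at lengths (6, 6); label the merged cluster IO
  updated: d(AL,IO)=73/2, d(FK,IO)=87/4, d(H,IO)=83/2, d(IO,T)=36
iteration 4: select H,T (d=19); attach at lengths (19/2, 19/2); label the merged cluster HT
  updated: d(AL,HT)=61/2, d(FK,HT)=63/2, d(HT,IO)=155/4
iteration 5: select FK,IO (d=87/4); attach at lengths (63/8, 39/8); label the merged cluster FIKO
  updated: d(AL,FIKO)=75/2, d(FIKO,HT)=281/8
iteration 6: select AL,HT (d=61/2); attach at lengths (41/4, 23/4); label the merged cluster AHLT
  updated: d(AHLT,FIKO)=581/16
iteration 7: select AHLT,FIKO (d=581/16); attach at lengths (93/32, 233/32); label the merged cluster AFHIKLOT
final tree: (((A:5,L:5):41/4,(H:19/2,T:19/2):23/4):93/32,((F:3,K:3):63/8,(I:6,O:6):39/8):233/32)
total length: 1375/16

(((A:5,L:5):41/4,(H:19/2,T:19/2):23/4):93/32,((F:3,K:3):63/8,(I:6,O:6):39/8):233/32)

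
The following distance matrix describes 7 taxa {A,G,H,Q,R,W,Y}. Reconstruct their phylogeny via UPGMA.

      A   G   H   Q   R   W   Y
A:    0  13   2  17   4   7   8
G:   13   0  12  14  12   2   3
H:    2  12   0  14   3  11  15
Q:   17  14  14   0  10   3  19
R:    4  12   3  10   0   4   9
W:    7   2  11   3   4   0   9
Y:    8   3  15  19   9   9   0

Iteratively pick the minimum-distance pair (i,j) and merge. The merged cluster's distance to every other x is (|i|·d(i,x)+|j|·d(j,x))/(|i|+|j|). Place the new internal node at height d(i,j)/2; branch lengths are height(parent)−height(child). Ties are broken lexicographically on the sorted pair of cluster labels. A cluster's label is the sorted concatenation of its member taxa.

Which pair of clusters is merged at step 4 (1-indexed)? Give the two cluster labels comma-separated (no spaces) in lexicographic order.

iteration 1: select A,H (d=2); attach at lengths (1, 1); label the merged cluster AH
  updated: d(AH,G)=25/2, d(AH,Q)=31/2, d(AH,R)=7/2, d(AH,W)=9, d(AH,Y)=23/2
iteration 2: select G,W (d=2); attach at lengths (1, 1); label the merged cluster GW
  updated: d(AH,GW)=43/4, d(GW,Q)=17/2, d(GW,R)=8, d(GW,Y)=6
iteration 3: select AH,R (d=7/2); attach at lengths (3/4, 7/4); label the merged cluster AHR
  updated: d(AHR,GW)=59/6, d(AHR,Q)=41/3, d(AHR,Y)=32/3
iteration 4: select GW,Y (d=6); attach at lengths (2, 3); label the merged cluster GWY
  updated: d(AHR,GWY)=91/9, d(GWY,Q)=12
iteration 5: select AHR,GWY (d=91/9); attach at lengths (119/36, 37/18); label the merged cluster AGHRWY
  updated: d(AGHRWY,Q)=77/6
iteration 6: select AGHRWY,Q (d=77/6); attach at lengths (49/36, 77/12); label the merged cluster AGHQRWY
final tree: ((((A:1,H:1):3/4,R:7/4):119/36,((G:1,W:1):2,Y:3):37/18):49/36,Q:77/12)
total length: 887/36

GW,Y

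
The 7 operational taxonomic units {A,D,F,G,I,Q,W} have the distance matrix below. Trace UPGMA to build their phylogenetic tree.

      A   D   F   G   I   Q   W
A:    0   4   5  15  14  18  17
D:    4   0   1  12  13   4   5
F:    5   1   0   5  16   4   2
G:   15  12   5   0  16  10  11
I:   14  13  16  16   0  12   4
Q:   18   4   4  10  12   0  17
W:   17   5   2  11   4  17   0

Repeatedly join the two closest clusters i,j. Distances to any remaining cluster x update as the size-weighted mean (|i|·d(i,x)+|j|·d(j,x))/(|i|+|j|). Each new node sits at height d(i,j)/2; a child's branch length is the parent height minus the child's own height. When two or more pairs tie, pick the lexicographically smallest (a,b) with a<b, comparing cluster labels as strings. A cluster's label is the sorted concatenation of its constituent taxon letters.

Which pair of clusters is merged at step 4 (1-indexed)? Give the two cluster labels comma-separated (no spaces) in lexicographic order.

DFQW,G

iteration 1: select D,F (d=1); attach at lengths (1/2, 1/2); label the merged cluster DF
  updated: d(A,DF)=9/2, d(DF,G)=17/2, d(DF,I)=29/2, d(DF,Q)=4, d(DF,W)=7/2
iteration 2: select DF,W (d=7/2); attach at lengths (5/4, 7/4); label the merged cluster DFW
  updated: d(A,DFW)=26/3, d(DFW,G)=28/3, d(DFW,I)=11, d(DFW,Q)=25/3
iteration 3: select DFW,Q (d=25/3); attach at lengths (29/12, 25/6); label the merged cluster DFQW
  updated: d(A,DFQW)=11, d(DFQW,G)=19/2, d(DFQW,I)=45/4
iteration 4: select DFQW,G (d=19/2); attach at lengths (7/12, 19/4); label the merged cluster DFGQW
  updated: d(A,DFGQW)=59/5, d(DFGQW,I)=61/5
iteration 5: select A,DFGQW (d=59/5); attach at lengths (59/10, 23/20); label the merged cluster ADFGQW
  updated: d(ADFGQW,I)=25/2
iteration 6: select ADFGQW,I (d=25/2); attach at lengths (7/20, 25/4); label the merged cluster ADFGIQW
final tree: ((A:59/10,((((D:1/2,F:1/2):5/4,W:7/4):29/12,Q:25/6):7/12,G:19/4):23/20):7/20,I:25/4)
total length: 887/30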